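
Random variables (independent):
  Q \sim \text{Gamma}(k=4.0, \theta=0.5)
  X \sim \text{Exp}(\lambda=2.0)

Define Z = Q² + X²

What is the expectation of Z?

E[Z] = E[Q²] + E[X²]
E[Q²] = Var(Q) + E[Q]² = 1 + 4 = 5
E[X²] = Var(X) + E[X]² = 0.25 + 0.25 = 0.5
E[Z] = 5 + 0.5 = 5.5

5.5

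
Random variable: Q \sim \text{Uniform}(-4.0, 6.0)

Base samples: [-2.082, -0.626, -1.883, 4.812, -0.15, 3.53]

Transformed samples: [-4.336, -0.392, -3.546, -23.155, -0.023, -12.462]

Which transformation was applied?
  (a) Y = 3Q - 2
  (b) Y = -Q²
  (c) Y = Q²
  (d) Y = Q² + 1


Checking option (b) Y = -Q²:
  Q = -2.082 -> Y = -4.336 ✓
  Q = -0.626 -> Y = -0.392 ✓
  Q = -1.883 -> Y = -3.546 ✓
All samples match this transformation.

(b) -Q²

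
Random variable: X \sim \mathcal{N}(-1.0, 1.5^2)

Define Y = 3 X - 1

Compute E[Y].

For Y = 3X - 1:
E[Y] = 3 * E[X] - 1
E[X] = -1.0 = -1
E[Y] = 3 * (-1) - 1 = -4

-4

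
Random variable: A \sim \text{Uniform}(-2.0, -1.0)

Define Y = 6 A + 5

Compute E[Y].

For Y = 6A + 5:
E[Y] = 6 * E[A] + 5
E[A] = (-2 - 1)/2 = -1.5
E[Y] = 6 * (-1.5) + 5 = -4

-4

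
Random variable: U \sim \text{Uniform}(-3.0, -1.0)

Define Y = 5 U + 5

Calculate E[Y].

For Y = 5U + 5:
E[Y] = 5 * E[U] + 5
E[U] = (-3 - 1)/2 = -2
E[Y] = 5 * (-2) + 5 = -5

-5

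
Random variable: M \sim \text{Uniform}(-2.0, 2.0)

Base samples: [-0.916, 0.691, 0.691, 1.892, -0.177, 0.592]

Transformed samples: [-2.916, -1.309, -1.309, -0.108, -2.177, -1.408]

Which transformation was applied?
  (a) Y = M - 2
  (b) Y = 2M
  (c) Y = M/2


Checking option (a) Y = M - 2:
  M = -0.916 -> Y = -2.916 ✓
  M = 0.691 -> Y = -1.309 ✓
  M = 0.691 -> Y = -1.309 ✓
All samples match this transformation.

(a) M - 2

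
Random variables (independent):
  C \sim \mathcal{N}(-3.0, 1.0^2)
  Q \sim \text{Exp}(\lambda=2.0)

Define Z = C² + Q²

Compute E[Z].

E[Z] = E[C²] + E[Q²]
E[C²] = Var(C) + E[C]² = 1 + 9 = 10
E[Q²] = Var(Q) + E[Q]² = 0.25 + 0.25 = 0.5
E[Z] = 10 + 0.5 = 10.5

10.5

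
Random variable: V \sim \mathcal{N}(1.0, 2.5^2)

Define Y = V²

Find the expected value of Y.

Using E[X²] = Var(X) + (E[X])²:
E[V] = 1
Var(V) = 2.5^2 = 6.25
E[V²] = 6.25 + 1² = 6.25 + 1 = 7.25

7.25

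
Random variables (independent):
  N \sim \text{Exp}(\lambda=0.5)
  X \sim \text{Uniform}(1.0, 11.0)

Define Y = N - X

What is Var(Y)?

For independent RVs: Var(aX + bY) = a²Var(X) + b²Var(Y)
Var(N) = 4
Var(X) = 8.3333333
Var(Y) = 1²*4 + (-1)²*8.3333333
= 1*4 + 1*8.3333333 = 12.333333

12.333333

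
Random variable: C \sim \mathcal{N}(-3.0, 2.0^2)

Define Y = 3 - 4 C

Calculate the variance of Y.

For Y = aC + b: Var(Y) = a² * Var(C)
Var(C) = 2.0^2 = 4
Var(Y) = (-4)² * 4 = 16 * 4 = 64

64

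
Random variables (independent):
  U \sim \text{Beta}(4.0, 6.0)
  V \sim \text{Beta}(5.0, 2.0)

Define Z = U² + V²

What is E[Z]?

E[Z] = E[U²] + E[V²]
E[U²] = Var(U) + E[U]² = 0.021818182 + 0.16 = 0.18181818
E[V²] = Var(V) + E[V]² = 0.025510204 + 0.51020408 = 0.53571429
E[Z] = 0.18181818 + 0.53571429 = 0.71753247

0.71753247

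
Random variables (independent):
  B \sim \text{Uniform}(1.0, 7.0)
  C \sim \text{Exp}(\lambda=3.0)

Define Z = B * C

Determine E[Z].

For independent RVs: E[XY] = E[X]*E[Y]
E[B] = 4
E[C] = 0.33333333
E[Z] = 4 * 0.33333333 = 1.3333333

1.3333333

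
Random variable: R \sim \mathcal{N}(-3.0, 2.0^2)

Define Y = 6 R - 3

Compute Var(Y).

For Y = aR + b: Var(Y) = a² * Var(R)
Var(R) = 2.0^2 = 4
Var(Y) = 6² * 4 = 36 * 4 = 144

144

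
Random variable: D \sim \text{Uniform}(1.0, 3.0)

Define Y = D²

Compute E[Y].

E[D²] = Var(D) + (E[D])² = 0.33333333 + 4 = 4.3333333

4.3333333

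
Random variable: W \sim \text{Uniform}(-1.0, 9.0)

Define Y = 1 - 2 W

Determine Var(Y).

For Y = aW + b: Var(Y) = a² * Var(W)
Var(W) = (9 + 1)^2/12 = 8.3333333
Var(Y) = (-2)² * 8.3333333 = 4 * 8.3333333 = 33.333333

33.333333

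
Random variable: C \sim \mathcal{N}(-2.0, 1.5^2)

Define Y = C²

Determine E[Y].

Using E[X²] = Var(X) + (E[X])²:
E[C] = -2
Var(C) = 1.5^2 = 2.25
E[C²] = 2.25 + (-2)² = 2.25 + 4 = 6.25

6.25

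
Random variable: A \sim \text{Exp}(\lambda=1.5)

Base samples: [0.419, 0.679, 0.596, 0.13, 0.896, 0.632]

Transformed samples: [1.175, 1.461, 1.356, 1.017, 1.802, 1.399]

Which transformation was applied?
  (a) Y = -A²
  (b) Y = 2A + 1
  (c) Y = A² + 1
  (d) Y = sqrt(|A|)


Checking option (c) Y = A² + 1:
  A = 0.419 -> Y = 1.175 ✓
  A = 0.679 -> Y = 1.461 ✓
  A = 0.596 -> Y = 1.356 ✓
All samples match this transformation.

(c) A² + 1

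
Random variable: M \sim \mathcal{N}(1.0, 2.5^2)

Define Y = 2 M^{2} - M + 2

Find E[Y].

E[Y] = 2*E[M²] - 1*E[M] + 2
E[M] = 1
E[M²] = Var(M) + (E[M])² = 6.25 + 1 = 7.25
E[Y] = 2*7.25 - 1*1 + 2 = 15.5

15.5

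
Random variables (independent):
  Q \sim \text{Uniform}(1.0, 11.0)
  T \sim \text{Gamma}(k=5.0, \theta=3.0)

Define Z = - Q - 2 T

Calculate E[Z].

E[Z] = -1*E[Q] - 2*E[T]
E[Q] = 6
E[T] = 15
E[Z] = -1*6 - 2*15 = -36

-36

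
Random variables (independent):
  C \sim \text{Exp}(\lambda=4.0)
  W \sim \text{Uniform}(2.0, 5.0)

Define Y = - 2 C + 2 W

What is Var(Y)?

For independent RVs: Var(aX + bY) = a²Var(X) + b²Var(Y)
Var(C) = 0.0625
Var(W) = 0.75
Var(Y) = (-2)²*0.0625 + 2²*0.75
= 4*0.0625 + 4*0.75 = 3.25

3.25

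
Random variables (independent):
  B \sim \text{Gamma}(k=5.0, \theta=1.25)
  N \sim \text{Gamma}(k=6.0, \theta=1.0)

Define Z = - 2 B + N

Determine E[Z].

E[Z] = -2*E[B] + 1*E[N]
E[B] = 6.25
E[N] = 6
E[Z] = -2*6.25 + 1*6 = -6.5

-6.5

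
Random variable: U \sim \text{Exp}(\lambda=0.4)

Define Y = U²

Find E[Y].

Using E[X²] = Var(X) + (E[X])²:
E[U] = 2.5
Var(U) = 1/0.4^2 = 6.25
E[U²] = 6.25 + 2.5² = 6.25 + 6.25 = 12.5

12.5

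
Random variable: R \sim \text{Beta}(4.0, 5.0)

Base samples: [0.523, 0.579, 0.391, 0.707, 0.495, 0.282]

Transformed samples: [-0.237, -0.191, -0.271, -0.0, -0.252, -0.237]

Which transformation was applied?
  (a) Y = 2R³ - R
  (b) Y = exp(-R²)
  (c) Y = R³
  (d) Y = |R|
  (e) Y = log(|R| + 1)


Checking option (a) Y = 2R³ - R:
  R = 0.523 -> Y = -0.237 ✓
  R = 0.579 -> Y = -0.191 ✓
  R = 0.391 -> Y = -0.271 ✓
All samples match this transformation.

(a) 2R³ - R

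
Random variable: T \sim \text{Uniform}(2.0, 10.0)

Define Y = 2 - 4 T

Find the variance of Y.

For Y = aT + b: Var(Y) = a² * Var(T)
Var(T) = (10 - 2)^2/12 = 5.3333333
Var(Y) = (-4)² * 5.3333333 = 16 * 5.3333333 = 85.333333

85.333333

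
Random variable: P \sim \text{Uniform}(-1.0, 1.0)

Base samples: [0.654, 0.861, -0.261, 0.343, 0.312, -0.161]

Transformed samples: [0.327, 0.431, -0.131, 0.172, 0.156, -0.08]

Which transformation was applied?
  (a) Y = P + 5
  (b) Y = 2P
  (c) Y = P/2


Checking option (c) Y = P/2:
  P = 0.654 -> Y = 0.327 ✓
  P = 0.861 -> Y = 0.431 ✓
  P = -0.261 -> Y = -0.131 ✓
All samples match this transformation.

(c) P/2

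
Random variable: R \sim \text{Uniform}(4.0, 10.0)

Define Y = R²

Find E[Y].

Using E[X²] = Var(X) + (E[X])²:
E[R] = 7
Var(R) = (10 - 4)^2/12 = 3
E[R²] = 3 + 7² = 3 + 49 = 52

52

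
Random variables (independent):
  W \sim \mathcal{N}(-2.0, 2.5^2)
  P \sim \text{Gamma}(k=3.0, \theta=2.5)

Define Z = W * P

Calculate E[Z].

For independent RVs: E[XY] = E[X]*E[Y]
E[W] = -2
E[P] = 7.5
E[Z] = -2 * 7.5 = -15

-15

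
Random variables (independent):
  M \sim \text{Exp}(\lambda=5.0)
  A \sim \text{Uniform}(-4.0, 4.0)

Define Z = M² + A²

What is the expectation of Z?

E[Z] = E[M²] + E[A²]
E[M²] = Var(M) + E[M]² = 0.04 + 0.04 = 0.08
E[A²] = Var(A) + E[A]² = 5.3333333 + 0 = 5.3333333
E[Z] = 0.08 + 5.3333333 = 5.4133333

5.4133333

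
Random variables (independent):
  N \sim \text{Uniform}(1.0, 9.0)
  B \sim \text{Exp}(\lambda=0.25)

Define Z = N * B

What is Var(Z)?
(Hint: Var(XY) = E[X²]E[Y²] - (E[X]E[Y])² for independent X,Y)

Var(XY) = E[X²]E[Y²] - (E[X]E[Y])²
E[N] = 5, Var(N) = 5.3333333
E[B] = 4, Var(B) = 16
E[N²] = 5.3333333 + 5² = 30.333333
E[B²] = 16 + 4² = 32
Var(Z) = 30.333333*32 - (5*4)²
= 970.66667 - 400 = 570.66667

570.66667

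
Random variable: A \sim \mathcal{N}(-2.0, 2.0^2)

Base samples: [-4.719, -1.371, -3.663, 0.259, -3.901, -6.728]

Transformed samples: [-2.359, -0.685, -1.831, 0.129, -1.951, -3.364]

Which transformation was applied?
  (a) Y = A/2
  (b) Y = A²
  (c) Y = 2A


Checking option (a) Y = A/2:
  A = -4.719 -> Y = -2.359 ✓
  A = -1.371 -> Y = -0.685 ✓
  A = -3.663 -> Y = -1.831 ✓
All samples match this transformation.

(a) A/2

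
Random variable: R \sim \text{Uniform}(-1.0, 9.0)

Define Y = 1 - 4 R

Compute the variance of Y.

For Y = aR + b: Var(Y) = a² * Var(R)
Var(R) = (9 + 1)^2/12 = 8.3333333
Var(Y) = (-4)² * 8.3333333 = 16 * 8.3333333 = 133.33333

133.33333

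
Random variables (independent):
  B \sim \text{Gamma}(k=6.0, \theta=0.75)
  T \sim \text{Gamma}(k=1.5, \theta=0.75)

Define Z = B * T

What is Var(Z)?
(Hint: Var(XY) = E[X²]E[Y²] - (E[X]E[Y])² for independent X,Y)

Var(XY) = E[X²]E[Y²] - (E[X]E[Y])²
E[B] = 4.5, Var(B) = 3.375
E[T] = 1.125, Var(T) = 0.84375
E[B²] = 3.375 + 4.5² = 23.625
E[T²] = 0.84375 + 1.125² = 2.109375
Var(Z) = 23.625*2.109375 - (4.5*1.125)²
= 49.833984 - 25.628906 = 24.205078

24.205078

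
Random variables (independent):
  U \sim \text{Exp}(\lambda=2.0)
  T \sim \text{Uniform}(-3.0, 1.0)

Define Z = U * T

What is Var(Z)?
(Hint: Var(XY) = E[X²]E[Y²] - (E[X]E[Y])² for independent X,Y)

Var(XY) = E[X²]E[Y²] - (E[X]E[Y])²
E[U] = 0.5, Var(U) = 0.25
E[T] = -1, Var(T) = 1.3333333
E[U²] = 0.25 + 0.5² = 0.5
E[T²] = 1.3333333 + (-1)² = 2.3333333
Var(Z) = 0.5*2.3333333 - (0.5*(-1))²
= 1.1666667 - 0.25 = 0.91666667

0.91666667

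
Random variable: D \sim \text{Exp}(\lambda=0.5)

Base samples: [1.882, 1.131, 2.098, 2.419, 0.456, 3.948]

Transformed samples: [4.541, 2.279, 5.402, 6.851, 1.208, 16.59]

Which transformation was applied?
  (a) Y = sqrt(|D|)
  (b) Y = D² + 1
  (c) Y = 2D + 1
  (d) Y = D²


Checking option (b) Y = D² + 1:
  D = 1.882 -> Y = 4.541 ✓
  D = 1.131 -> Y = 2.279 ✓
  D = 2.098 -> Y = 5.402 ✓
All samples match this transformation.

(b) D² + 1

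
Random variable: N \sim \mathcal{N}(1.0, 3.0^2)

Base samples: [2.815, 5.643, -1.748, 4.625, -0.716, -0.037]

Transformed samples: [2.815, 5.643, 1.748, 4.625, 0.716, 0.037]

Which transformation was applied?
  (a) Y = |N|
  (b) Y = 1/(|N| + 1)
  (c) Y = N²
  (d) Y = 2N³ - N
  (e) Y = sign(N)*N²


Checking option (a) Y = |N|:
  N = 2.815 -> Y = 2.815 ✓
  N = 5.643 -> Y = 5.643 ✓
  N = -1.748 -> Y = 1.748 ✓
All samples match this transformation.

(a) |N|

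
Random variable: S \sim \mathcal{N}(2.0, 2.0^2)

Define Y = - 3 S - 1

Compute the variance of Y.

For Y = aS + b: Var(Y) = a² * Var(S)
Var(S) = 2.0^2 = 4
Var(Y) = (-3)² * 4 = 9 * 4 = 36

36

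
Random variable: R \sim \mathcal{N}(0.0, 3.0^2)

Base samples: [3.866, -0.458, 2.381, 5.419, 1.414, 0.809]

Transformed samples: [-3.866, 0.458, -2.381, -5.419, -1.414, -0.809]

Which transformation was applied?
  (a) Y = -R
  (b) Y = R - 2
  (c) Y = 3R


Checking option (a) Y = -R:
  R = 3.866 -> Y = -3.866 ✓
  R = -0.458 -> Y = 0.458 ✓
  R = 2.381 -> Y = -2.381 ✓
All samples match this transformation.

(a) -R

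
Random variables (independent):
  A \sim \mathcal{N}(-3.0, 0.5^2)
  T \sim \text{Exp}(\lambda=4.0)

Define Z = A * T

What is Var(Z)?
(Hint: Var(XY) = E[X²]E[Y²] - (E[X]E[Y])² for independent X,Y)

Var(XY) = E[X²]E[Y²] - (E[X]E[Y])²
E[A] = -3, Var(A) = 0.25
E[T] = 0.25, Var(T) = 0.0625
E[A²] = 0.25 + (-3)² = 9.25
E[T²] = 0.0625 + 0.25² = 0.125
Var(Z) = 9.25*0.125 - (-3*0.25)²
= 1.15625 - 0.5625 = 0.59375

0.59375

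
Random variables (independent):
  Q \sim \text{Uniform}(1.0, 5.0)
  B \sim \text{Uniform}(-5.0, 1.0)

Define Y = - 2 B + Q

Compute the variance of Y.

For independent RVs: Var(aX + bY) = a²Var(X) + b²Var(Y)
Var(Q) = 1.3333333
Var(B) = 3
Var(Y) = 1²*1.3333333 + (-2)²*3
= 1*1.3333333 + 4*3 = 13.333333

13.333333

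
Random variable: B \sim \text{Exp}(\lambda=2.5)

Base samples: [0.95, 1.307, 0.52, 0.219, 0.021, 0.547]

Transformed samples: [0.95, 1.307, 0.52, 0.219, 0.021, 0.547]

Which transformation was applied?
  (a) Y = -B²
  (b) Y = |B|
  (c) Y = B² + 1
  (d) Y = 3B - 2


Checking option (b) Y = |B|:
  B = 0.95 -> Y = 0.95 ✓
  B = 1.307 -> Y = 1.307 ✓
  B = 0.52 -> Y = 0.52 ✓
All samples match this transformation.

(b) |B|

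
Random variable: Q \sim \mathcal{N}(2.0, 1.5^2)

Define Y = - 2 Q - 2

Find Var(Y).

For Y = aQ + b: Var(Y) = a² * Var(Q)
Var(Q) = 1.5^2 = 2.25
Var(Y) = (-2)² * 2.25 = 4 * 2.25 = 9

9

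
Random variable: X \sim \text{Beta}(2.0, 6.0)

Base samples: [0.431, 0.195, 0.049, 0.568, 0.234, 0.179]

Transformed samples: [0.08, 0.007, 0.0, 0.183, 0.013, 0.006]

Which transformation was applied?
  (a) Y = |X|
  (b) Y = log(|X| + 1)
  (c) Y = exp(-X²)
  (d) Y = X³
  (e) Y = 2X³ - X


Checking option (d) Y = X³:
  X = 0.431 -> Y = 0.08 ✓
  X = 0.195 -> Y = 0.007 ✓
  X = 0.049 -> Y = 0.0 ✓
All samples match this transformation.

(d) X³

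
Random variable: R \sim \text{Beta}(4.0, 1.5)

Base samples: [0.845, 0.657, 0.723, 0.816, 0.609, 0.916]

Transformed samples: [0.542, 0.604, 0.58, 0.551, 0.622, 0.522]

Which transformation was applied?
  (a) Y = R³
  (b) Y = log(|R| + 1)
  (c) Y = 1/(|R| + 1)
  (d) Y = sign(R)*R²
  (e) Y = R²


Checking option (c) Y = 1/(|R| + 1):
  R = 0.845 -> Y = 0.542 ✓
  R = 0.657 -> Y = 0.604 ✓
  R = 0.723 -> Y = 0.58 ✓
All samples match this transformation.

(c) 1/(|R| + 1)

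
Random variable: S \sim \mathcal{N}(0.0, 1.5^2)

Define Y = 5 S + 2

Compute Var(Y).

For Y = aS + b: Var(Y) = a² * Var(S)
Var(S) = 1.5^2 = 2.25
Var(Y) = 5² * 2.25 = 25 * 2.25 = 56.25

56.25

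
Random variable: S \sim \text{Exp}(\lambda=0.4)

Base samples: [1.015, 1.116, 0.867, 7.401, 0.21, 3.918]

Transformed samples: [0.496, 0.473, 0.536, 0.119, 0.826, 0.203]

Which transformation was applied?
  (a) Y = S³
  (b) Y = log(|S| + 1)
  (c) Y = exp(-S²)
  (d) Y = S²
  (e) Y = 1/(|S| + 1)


Checking option (e) Y = 1/(|S| + 1):
  S = 1.015 -> Y = 0.496 ✓
  S = 1.116 -> Y = 0.473 ✓
  S = 0.867 -> Y = 0.536 ✓
All samples match this transformation.

(e) 1/(|S| + 1)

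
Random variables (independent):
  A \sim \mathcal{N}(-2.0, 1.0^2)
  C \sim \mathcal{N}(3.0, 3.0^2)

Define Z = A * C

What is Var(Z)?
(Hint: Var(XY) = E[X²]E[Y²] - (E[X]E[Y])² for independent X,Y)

Var(XY) = E[X²]E[Y²] - (E[X]E[Y])²
E[A] = -2, Var(A) = 1
E[C] = 3, Var(C) = 9
E[A²] = 1 + (-2)² = 5
E[C²] = 9 + 3² = 18
Var(Z) = 5*18 - (-2*3)²
= 90 - 36 = 54

54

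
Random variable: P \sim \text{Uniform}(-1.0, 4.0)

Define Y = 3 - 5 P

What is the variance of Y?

For Y = aP + b: Var(Y) = a² * Var(P)
Var(P) = (4 + 1)^2/12 = 2.0833333
Var(Y) = (-5)² * 2.0833333 = 25 * 2.0833333 = 52.083333

52.083333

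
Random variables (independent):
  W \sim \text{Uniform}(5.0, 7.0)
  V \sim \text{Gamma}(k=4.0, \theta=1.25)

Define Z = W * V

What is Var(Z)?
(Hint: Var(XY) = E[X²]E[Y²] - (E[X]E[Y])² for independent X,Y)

Var(XY) = E[X²]E[Y²] - (E[X]E[Y])²
E[W] = 6, Var(W) = 0.33333333
E[V] = 5, Var(V) = 6.25
E[W²] = 0.33333333 + 6² = 36.333333
E[V²] = 6.25 + 5² = 31.25
Var(Z) = 36.333333*31.25 - (6*5)²
= 1135.4167 - 900 = 235.41667

235.41667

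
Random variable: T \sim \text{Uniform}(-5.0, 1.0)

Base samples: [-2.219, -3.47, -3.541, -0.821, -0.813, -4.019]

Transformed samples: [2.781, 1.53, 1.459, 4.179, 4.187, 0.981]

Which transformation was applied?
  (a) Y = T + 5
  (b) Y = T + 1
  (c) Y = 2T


Checking option (a) Y = T + 5:
  T = -2.219 -> Y = 2.781 ✓
  T = -3.47 -> Y = 1.53 ✓
  T = -3.541 -> Y = 1.459 ✓
All samples match this transformation.

(a) T + 5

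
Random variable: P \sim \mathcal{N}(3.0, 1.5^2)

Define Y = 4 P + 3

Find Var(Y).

For Y = aP + b: Var(Y) = a² * Var(P)
Var(P) = 1.5^2 = 2.25
Var(Y) = 4² * 2.25 = 16 * 2.25 = 36

36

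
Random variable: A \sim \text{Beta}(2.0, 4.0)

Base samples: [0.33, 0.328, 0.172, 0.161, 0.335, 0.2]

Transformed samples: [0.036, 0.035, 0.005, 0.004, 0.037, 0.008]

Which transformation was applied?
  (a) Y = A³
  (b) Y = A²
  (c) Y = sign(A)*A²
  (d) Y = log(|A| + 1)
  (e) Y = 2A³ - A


Checking option (a) Y = A³:
  A = 0.33 -> Y = 0.036 ✓
  A = 0.328 -> Y = 0.035 ✓
  A = 0.172 -> Y = 0.005 ✓
All samples match this transformation.

(a) A³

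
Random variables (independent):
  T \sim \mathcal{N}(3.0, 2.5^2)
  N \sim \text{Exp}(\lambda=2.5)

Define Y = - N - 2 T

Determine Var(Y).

For independent RVs: Var(aX + bY) = a²Var(X) + b²Var(Y)
Var(T) = 6.25
Var(N) = 0.16
Var(Y) = (-2)²*6.25 + (-1)²*0.16
= 4*6.25 + 1*0.16 = 25.16

25.16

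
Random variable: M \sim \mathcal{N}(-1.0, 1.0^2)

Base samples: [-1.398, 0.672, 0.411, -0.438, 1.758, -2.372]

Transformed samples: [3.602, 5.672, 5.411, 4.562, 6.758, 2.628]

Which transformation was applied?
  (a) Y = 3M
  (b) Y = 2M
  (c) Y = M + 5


Checking option (c) Y = M + 5:
  M = -1.398 -> Y = 3.602 ✓
  M = 0.672 -> Y = 5.672 ✓
  M = 0.411 -> Y = 5.411 ✓
All samples match this transformation.

(c) M + 5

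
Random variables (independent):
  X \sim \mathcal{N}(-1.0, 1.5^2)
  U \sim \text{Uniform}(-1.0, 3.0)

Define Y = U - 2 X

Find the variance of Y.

For independent RVs: Var(aX + bY) = a²Var(X) + b²Var(Y)
Var(X) = 2.25
Var(U) = 1.3333333
Var(Y) = (-2)²*2.25 + 1²*1.3333333
= 4*2.25 + 1*1.3333333 = 10.333333

10.333333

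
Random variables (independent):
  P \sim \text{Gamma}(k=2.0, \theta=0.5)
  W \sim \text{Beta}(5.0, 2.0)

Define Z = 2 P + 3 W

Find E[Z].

E[Z] = 2*E[P] + 3*E[W]
E[P] = 1
E[W] = 0.71428571
E[Z] = 2*1 + 3*0.71428571 = 4.1428571

4.1428571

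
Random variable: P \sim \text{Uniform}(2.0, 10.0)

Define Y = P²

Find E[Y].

E[P²] = Var(P) + (E[P])² = 5.3333333 + 36 = 41.333333

41.333333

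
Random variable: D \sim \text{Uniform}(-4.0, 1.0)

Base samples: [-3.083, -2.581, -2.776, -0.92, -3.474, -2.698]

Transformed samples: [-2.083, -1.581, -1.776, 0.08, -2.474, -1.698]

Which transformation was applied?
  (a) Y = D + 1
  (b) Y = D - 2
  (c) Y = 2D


Checking option (a) Y = D + 1:
  D = -3.083 -> Y = -2.083 ✓
  D = -2.581 -> Y = -1.581 ✓
  D = -2.776 -> Y = -1.776 ✓
All samples match this transformation.

(a) D + 1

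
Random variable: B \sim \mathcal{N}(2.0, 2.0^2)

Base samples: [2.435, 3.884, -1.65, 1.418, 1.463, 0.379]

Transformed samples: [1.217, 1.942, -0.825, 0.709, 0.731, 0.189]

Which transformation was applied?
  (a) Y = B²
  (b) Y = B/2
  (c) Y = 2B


Checking option (b) Y = B/2:
  B = 2.435 -> Y = 1.217 ✓
  B = 3.884 -> Y = 1.942 ✓
  B = -1.65 -> Y = -0.825 ✓
All samples match this transformation.

(b) B/2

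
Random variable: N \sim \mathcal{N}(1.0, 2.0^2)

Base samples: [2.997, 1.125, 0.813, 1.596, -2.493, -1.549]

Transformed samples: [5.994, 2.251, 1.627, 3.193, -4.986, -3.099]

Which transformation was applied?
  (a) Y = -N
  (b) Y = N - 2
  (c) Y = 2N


Checking option (c) Y = 2N:
  N = 2.997 -> Y = 5.994 ✓
  N = 1.125 -> Y = 2.251 ✓
  N = 0.813 -> Y = 1.627 ✓
All samples match this transformation.

(c) 2N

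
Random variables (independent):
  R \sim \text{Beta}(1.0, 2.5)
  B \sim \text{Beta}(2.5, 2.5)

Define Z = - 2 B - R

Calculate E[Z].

E[Z] = -1*E[R] - 2*E[B]
E[R] = 0.28571429
E[B] = 0.5
E[Z] = -1*0.28571429 - 2*0.5 = -1.2857143

-1.2857143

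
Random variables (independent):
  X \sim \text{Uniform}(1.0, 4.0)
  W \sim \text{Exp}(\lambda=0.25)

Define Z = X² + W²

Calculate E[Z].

E[Z] = E[X²] + E[W²]
E[X²] = Var(X) + E[X]² = 0.75 + 6.25 = 7
E[W²] = Var(W) + E[W]² = 16 + 16 = 32
E[Z] = 7 + 32 = 39

39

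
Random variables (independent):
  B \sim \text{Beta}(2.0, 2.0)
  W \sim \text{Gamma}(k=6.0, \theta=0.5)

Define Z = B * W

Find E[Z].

For independent RVs: E[XY] = E[X]*E[Y]
E[B] = 0.5
E[W] = 3
E[Z] = 0.5 * 3 = 1.5

1.5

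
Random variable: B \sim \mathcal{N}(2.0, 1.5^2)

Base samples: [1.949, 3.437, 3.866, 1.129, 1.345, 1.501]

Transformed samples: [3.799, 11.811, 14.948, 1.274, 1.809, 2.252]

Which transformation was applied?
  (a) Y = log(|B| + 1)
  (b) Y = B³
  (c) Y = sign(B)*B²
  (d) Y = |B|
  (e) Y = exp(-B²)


Checking option (c) Y = sign(B)*B²:
  B = 1.949 -> Y = 3.799 ✓
  B = 3.437 -> Y = 11.811 ✓
  B = 3.866 -> Y = 14.948 ✓
All samples match this transformation.

(c) sign(B)*B²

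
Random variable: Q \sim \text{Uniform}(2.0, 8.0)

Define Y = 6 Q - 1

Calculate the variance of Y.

For Y = aQ + b: Var(Y) = a² * Var(Q)
Var(Q) = (8 - 2)^2/12 = 3
Var(Y) = 6² * 3 = 36 * 3 = 108

108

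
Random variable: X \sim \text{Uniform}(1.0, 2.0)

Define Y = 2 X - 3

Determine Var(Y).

For Y = aX + b: Var(Y) = a² * Var(X)
Var(X) = (2 - 1)^2/12 = 0.083333333
Var(Y) = 2² * 0.083333333 = 4 * 0.083333333 = 0.33333333

0.33333333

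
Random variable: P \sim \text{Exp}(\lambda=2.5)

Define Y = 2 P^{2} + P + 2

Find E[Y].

E[Y] = 2*E[P²] + 1*E[P] + 2
E[P] = 0.4
E[P²] = Var(P) + (E[P])² = 0.16 + 0.16 = 0.32
E[Y] = 2*0.32 + 1*0.4 + 2 = 3.04

3.04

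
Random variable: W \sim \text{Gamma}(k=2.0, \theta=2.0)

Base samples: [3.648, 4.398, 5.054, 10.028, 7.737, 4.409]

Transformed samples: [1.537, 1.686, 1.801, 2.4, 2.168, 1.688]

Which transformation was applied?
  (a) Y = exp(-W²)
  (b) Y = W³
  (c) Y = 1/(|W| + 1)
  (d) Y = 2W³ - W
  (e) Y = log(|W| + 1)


Checking option (e) Y = log(|W| + 1):
  W = 3.648 -> Y = 1.537 ✓
  W = 4.398 -> Y = 1.686 ✓
  W = 5.054 -> Y = 1.801 ✓
All samples match this transformation.

(e) log(|W| + 1)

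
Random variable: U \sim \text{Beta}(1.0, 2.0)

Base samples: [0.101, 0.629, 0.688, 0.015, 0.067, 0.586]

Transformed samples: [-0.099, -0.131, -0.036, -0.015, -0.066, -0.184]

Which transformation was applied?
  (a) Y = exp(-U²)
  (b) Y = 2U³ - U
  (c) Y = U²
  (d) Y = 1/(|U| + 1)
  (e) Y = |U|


Checking option (b) Y = 2U³ - U:
  U = 0.101 -> Y = -0.099 ✓
  U = 0.629 -> Y = -0.131 ✓
  U = 0.688 -> Y = -0.036 ✓
All samples match this transformation.

(b) 2U³ - U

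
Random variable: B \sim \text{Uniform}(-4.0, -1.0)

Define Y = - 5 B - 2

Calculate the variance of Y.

For Y = aB + b: Var(Y) = a² * Var(B)
Var(B) = (-1 + 4)^2/12 = 0.75
Var(Y) = (-5)² * 0.75 = 25 * 0.75 = 18.75

18.75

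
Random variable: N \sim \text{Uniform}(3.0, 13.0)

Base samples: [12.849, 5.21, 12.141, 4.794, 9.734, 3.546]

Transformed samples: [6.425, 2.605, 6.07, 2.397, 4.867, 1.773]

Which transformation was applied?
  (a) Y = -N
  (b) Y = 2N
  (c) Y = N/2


Checking option (c) Y = N/2:
  N = 12.849 -> Y = 6.425 ✓
  N = 5.21 -> Y = 2.605 ✓
  N = 12.141 -> Y = 6.07 ✓
All samples match this transformation.

(c) N/2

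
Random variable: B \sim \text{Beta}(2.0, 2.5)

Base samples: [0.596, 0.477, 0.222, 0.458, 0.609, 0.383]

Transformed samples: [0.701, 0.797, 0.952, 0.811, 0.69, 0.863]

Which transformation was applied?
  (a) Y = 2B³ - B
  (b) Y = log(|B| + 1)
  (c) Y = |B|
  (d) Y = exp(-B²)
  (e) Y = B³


Checking option (d) Y = exp(-B²):
  B = 0.596 -> Y = 0.701 ✓
  B = 0.477 -> Y = 0.797 ✓
  B = 0.222 -> Y = 0.952 ✓
All samples match this transformation.

(d) exp(-B²)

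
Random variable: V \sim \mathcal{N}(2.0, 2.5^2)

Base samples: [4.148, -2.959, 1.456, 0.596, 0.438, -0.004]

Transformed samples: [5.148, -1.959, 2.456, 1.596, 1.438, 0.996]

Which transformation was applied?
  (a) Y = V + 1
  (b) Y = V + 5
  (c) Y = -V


Checking option (a) Y = V + 1:
  V = 4.148 -> Y = 5.148 ✓
  V = -2.959 -> Y = -1.959 ✓
  V = 1.456 -> Y = 2.456 ✓
All samples match this transformation.

(a) V + 1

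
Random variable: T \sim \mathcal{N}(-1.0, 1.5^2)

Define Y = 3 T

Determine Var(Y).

For Y = aT + b: Var(Y) = a² * Var(T)
Var(T) = 1.5^2 = 2.25
Var(Y) = 3² * 2.25 = 9 * 2.25 = 20.25

20.25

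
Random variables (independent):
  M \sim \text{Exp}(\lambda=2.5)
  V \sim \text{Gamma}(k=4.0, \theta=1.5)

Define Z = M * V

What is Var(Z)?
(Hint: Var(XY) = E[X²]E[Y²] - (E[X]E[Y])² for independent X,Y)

Var(XY) = E[X²]E[Y²] - (E[X]E[Y])²
E[M] = 0.4, Var(M) = 0.16
E[V] = 6, Var(V) = 9
E[M²] = 0.16 + 0.4² = 0.32
E[V²] = 9 + 6² = 45
Var(Z) = 0.32*45 - (0.4*6)²
= 14.4 - 5.76 = 8.64

8.64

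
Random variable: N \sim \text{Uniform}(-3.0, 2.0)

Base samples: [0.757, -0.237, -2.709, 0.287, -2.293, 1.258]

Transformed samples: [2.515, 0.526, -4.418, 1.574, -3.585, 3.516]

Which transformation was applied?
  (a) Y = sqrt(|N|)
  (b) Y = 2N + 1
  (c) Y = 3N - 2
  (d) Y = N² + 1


Checking option (b) Y = 2N + 1:
  N = 0.757 -> Y = 2.515 ✓
  N = -0.237 -> Y = 0.526 ✓
  N = -2.709 -> Y = -4.418 ✓
All samples match this transformation.

(b) 2N + 1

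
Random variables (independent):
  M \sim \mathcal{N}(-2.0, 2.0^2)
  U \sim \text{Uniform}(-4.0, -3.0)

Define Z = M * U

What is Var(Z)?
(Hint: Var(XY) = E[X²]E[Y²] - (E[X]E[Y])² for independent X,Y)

Var(XY) = E[X²]E[Y²] - (E[X]E[Y])²
E[M] = -2, Var(M) = 4
E[U] = -3.5, Var(U) = 0.083333333
E[M²] = 4 + (-2)² = 8
E[U²] = 0.083333333 + (-3.5)² = 12.333333
Var(Z) = 8*12.333333 - (-2*(-3.5))²
= 98.666667 - 49 = 49.666667

49.666667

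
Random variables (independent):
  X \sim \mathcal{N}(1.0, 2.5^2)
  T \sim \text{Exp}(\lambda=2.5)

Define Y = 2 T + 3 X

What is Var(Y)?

For independent RVs: Var(aX + bY) = a²Var(X) + b²Var(Y)
Var(X) = 6.25
Var(T) = 0.16
Var(Y) = 3²*6.25 + 2²*0.16
= 9*6.25 + 4*0.16 = 56.89

56.89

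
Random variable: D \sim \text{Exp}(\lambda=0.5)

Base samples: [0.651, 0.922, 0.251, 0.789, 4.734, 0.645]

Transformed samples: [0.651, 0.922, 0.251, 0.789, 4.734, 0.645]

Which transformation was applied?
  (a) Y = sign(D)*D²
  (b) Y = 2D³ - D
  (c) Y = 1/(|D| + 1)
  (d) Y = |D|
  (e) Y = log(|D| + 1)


Checking option (d) Y = |D|:
  D = 0.651 -> Y = 0.651 ✓
  D = 0.922 -> Y = 0.922 ✓
  D = 0.251 -> Y = 0.251 ✓
All samples match this transformation.

(d) |D|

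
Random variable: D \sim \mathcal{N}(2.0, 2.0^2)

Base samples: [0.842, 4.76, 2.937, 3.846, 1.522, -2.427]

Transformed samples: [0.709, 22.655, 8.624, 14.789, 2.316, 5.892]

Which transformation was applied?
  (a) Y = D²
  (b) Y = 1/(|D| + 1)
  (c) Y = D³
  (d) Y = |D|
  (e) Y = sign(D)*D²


Checking option (a) Y = D²:
  D = 0.842 -> Y = 0.709 ✓
  D = 4.76 -> Y = 22.655 ✓
  D = 2.937 -> Y = 8.624 ✓
All samples match this transformation.

(a) D²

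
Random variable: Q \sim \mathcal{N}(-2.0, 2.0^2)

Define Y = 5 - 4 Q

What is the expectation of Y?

For Y = -4Q + 5:
E[Y] = -4 * E[Q] + 5
E[Q] = -2.0 = -2
E[Y] = -4 * (-2) + 5 = 13

13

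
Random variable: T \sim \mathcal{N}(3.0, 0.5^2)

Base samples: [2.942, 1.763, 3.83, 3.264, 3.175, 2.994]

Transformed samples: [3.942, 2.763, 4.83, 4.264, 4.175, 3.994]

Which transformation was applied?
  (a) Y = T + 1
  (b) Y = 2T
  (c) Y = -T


Checking option (a) Y = T + 1:
  T = 2.942 -> Y = 3.942 ✓
  T = 1.763 -> Y = 2.763 ✓
  T = 3.83 -> Y = 4.83 ✓
All samples match this transformation.

(a) T + 1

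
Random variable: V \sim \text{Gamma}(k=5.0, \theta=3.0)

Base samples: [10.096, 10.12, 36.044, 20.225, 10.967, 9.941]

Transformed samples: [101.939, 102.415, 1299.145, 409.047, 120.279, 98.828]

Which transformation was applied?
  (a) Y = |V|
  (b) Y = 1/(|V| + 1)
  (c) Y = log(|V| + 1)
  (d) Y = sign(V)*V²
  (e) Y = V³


Checking option (d) Y = sign(V)*V²:
  V = 10.096 -> Y = 101.939 ✓
  V = 10.12 -> Y = 102.415 ✓
  V = 36.044 -> Y = 1299.145 ✓
All samples match this transformation.

(d) sign(V)*V²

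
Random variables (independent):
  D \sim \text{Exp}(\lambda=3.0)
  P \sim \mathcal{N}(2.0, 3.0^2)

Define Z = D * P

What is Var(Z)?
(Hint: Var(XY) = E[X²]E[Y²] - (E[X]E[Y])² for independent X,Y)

Var(XY) = E[X²]E[Y²] - (E[X]E[Y])²
E[D] = 0.33333333, Var(D) = 0.11111111
E[P] = 2, Var(P) = 9
E[D²] = 0.11111111 + 0.33333333² = 0.22222222
E[P²] = 9 + 2² = 13
Var(Z) = 0.22222222*13 - (0.33333333*2)²
= 2.8888889 - 0.44444444 = 2.4444444

2.4444444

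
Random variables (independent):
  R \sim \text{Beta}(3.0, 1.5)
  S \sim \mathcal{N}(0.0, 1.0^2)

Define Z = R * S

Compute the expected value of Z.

For independent RVs: E[XY] = E[X]*E[Y]
E[R] = 0.66666667
E[S] = 0
E[Z] = 0.66666667 * 0 = 0

0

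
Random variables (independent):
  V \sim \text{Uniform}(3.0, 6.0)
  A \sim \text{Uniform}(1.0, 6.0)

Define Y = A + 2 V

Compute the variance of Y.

For independent RVs: Var(aX + bY) = a²Var(X) + b²Var(Y)
Var(V) = 0.75
Var(A) = 2.0833333
Var(Y) = 2²*0.75 + 1²*2.0833333
= 4*0.75 + 1*2.0833333 = 5.0833333

5.0833333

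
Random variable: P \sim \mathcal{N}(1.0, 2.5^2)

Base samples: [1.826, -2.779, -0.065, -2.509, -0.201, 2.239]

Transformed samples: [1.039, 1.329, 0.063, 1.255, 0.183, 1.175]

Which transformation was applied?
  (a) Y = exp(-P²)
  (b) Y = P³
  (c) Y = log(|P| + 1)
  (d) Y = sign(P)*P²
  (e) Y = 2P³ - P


Checking option (c) Y = log(|P| + 1):
  P = 1.826 -> Y = 1.039 ✓
  P = -2.779 -> Y = 1.329 ✓
  P = -0.065 -> Y = 0.063 ✓
All samples match this transformation.

(c) log(|P| + 1)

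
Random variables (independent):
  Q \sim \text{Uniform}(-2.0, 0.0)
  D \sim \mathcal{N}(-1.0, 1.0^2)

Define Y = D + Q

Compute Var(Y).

For independent RVs: Var(aX + bY) = a²Var(X) + b²Var(Y)
Var(Q) = 0.33333333
Var(D) = 1
Var(Y) = 1²*0.33333333 + 1²*1
= 1*0.33333333 + 1*1 = 1.3333333

1.3333333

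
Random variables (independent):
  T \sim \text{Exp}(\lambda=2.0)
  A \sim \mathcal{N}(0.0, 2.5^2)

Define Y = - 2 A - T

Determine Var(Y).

For independent RVs: Var(aX + bY) = a²Var(X) + b²Var(Y)
Var(T) = 0.25
Var(A) = 6.25
Var(Y) = (-1)²*0.25 + (-2)²*6.25
= 1*0.25 + 4*6.25 = 25.25

25.25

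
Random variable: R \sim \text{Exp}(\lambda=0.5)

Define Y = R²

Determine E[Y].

E[R²] = Var(R) + (E[R])² = 4 + 4 = 8

8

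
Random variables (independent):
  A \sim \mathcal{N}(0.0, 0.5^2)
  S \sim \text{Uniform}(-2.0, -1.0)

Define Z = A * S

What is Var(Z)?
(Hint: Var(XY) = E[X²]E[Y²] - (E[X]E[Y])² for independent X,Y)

Var(XY) = E[X²]E[Y²] - (E[X]E[Y])²
E[A] = 0, Var(A) = 0.25
E[S] = -1.5, Var(S) = 0.083333333
E[A²] = 0.25 + 0² = 0.25
E[S²] = 0.083333333 + (-1.5)² = 2.3333333
Var(Z) = 0.25*2.3333333 - (0*(-1.5))²
= 0.58333333 - 0 = 0.58333333

0.58333333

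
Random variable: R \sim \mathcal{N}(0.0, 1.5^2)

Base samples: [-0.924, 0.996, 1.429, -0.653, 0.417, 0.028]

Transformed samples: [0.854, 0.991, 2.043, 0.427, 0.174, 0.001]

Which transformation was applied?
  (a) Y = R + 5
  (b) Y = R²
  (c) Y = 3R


Checking option (b) Y = R²:
  R = -0.924 -> Y = 0.854 ✓
  R = 0.996 -> Y = 0.991 ✓
  R = 1.429 -> Y = 2.043 ✓
All samples match this transformation.

(b) R²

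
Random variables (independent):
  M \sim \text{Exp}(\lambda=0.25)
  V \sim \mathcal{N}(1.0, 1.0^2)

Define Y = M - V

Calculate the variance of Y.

For independent RVs: Var(aX + bY) = a²Var(X) + b²Var(Y)
Var(M) = 16
Var(V) = 1
Var(Y) = 1²*16 + (-1)²*1
= 1*16 + 1*1 = 17

17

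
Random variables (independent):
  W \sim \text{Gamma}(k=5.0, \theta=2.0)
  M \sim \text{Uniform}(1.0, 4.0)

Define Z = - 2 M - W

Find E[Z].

E[Z] = -1*E[W] - 2*E[M]
E[W] = 10
E[M] = 2.5
E[Z] = -1*10 - 2*2.5 = -15

-15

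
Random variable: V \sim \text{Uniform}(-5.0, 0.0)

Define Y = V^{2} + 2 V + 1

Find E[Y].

E[Y] = 1*E[V²] + 2*E[V] + 1
E[V] = -2.5
E[V²] = Var(V) + (E[V])² = 2.0833333 + 6.25 = 8.3333333
E[Y] = 1*8.3333333 + 2*(-2.5) + 1 = 4.3333333

4.3333333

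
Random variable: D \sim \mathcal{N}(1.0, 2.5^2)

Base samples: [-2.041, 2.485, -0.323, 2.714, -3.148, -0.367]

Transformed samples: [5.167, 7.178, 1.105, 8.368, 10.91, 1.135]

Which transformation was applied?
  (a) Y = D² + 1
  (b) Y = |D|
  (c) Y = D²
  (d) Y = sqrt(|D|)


Checking option (a) Y = D² + 1:
  D = -2.041 -> Y = 5.167 ✓
  D = 2.485 -> Y = 7.178 ✓
  D = -0.323 -> Y = 1.105 ✓
All samples match this transformation.

(a) D² + 1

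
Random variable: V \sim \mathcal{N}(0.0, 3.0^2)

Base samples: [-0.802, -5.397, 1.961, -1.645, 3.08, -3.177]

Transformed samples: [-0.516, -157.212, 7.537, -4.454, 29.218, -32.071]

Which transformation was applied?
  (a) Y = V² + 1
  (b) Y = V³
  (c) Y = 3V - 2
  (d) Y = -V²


Checking option (b) Y = V³:
  V = -0.802 -> Y = -0.516 ✓
  V = -5.397 -> Y = -157.212 ✓
  V = 1.961 -> Y = 7.537 ✓
All samples match this transformation.

(b) V³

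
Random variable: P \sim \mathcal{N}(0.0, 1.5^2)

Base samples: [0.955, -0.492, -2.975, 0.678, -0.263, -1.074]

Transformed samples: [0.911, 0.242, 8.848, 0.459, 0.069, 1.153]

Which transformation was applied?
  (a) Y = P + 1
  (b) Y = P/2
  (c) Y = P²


Checking option (c) Y = P²:
  P = 0.955 -> Y = 0.911 ✓
  P = -0.492 -> Y = 0.242 ✓
  P = -2.975 -> Y = 8.848 ✓
All samples match this transformation.

(c) P²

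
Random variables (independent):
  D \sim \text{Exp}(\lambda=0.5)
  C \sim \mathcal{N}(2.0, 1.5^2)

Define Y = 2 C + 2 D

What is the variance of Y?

For independent RVs: Var(aX + bY) = a²Var(X) + b²Var(Y)
Var(D) = 4
Var(C) = 2.25
Var(Y) = 2²*4 + 2²*2.25
= 4*4 + 4*2.25 = 25

25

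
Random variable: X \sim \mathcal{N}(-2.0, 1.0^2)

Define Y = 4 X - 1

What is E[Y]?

For Y = 4X - 1:
E[Y] = 4 * E[X] - 1
E[X] = -2.0 = -2
E[Y] = 4 * (-2) - 1 = -9

-9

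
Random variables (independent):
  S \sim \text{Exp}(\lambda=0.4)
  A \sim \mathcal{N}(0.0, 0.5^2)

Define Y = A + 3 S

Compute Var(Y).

For independent RVs: Var(aX + bY) = a²Var(X) + b²Var(Y)
Var(S) = 6.25
Var(A) = 0.25
Var(Y) = 3²*6.25 + 1²*0.25
= 9*6.25 + 1*0.25 = 56.5

56.5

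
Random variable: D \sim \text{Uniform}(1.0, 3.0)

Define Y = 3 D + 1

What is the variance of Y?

For Y = aD + b: Var(Y) = a² * Var(D)
Var(D) = (3 - 1)^2/12 = 0.33333333
Var(Y) = 3² * 0.33333333 = 9 * 0.33333333 = 3

3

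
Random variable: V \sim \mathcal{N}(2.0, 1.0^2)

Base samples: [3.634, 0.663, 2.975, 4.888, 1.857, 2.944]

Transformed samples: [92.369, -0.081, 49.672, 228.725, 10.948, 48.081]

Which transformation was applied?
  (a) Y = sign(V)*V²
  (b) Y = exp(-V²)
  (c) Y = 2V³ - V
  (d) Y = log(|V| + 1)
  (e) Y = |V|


Checking option (c) Y = 2V³ - V:
  V = 3.634 -> Y = 92.369 ✓
  V = 0.663 -> Y = -0.081 ✓
  V = 2.975 -> Y = 49.672 ✓
All samples match this transformation.

(c) 2V³ - V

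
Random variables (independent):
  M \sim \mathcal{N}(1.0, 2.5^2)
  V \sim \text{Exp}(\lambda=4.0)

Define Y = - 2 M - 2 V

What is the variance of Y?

For independent RVs: Var(aX + bY) = a²Var(X) + b²Var(Y)
Var(M) = 6.25
Var(V) = 0.0625
Var(Y) = (-2)²*6.25 + (-2)²*0.0625
= 4*6.25 + 4*0.0625 = 25.25

25.25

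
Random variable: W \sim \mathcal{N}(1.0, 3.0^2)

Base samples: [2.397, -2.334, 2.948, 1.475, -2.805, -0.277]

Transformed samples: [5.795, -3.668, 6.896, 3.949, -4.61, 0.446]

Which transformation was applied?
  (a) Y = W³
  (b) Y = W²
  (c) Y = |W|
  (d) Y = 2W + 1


Checking option (d) Y = 2W + 1:
  W = 2.397 -> Y = 5.795 ✓
  W = -2.334 -> Y = -3.668 ✓
  W = 2.948 -> Y = 6.896 ✓
All samples match this transformation.

(d) 2W + 1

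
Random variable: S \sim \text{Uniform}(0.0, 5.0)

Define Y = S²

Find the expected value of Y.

Using E[X²] = Var(X) + (E[X])²:
E[S] = 2.5
Var(S) = (5 - 0)^2/12 = 2.0833333
E[S²] = 2.0833333 + 2.5² = 2.0833333 + 6.25 = 8.3333333

8.3333333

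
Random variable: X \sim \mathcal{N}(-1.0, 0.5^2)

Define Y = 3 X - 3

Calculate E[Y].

For Y = 3X - 3:
E[Y] = 3 * E[X] - 3
E[X] = -1.0 = -1
E[Y] = 3 * (-1) - 3 = -6

-6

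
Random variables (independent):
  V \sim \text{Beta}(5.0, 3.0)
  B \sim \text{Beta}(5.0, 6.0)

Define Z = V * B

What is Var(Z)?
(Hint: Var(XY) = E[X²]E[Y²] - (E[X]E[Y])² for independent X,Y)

Var(XY) = E[X²]E[Y²] - (E[X]E[Y])²
E[V] = 0.625, Var(V) = 0.026041667
E[B] = 0.45454545, Var(B) = 0.020661157
E[V²] = 0.026041667 + 0.625² = 0.41666667
E[B²] = 0.020661157 + 0.45454545² = 0.22727273
Var(Z) = 0.41666667*0.22727273 - (0.625*0.45454545)²
= 0.09469697 - 0.080707645 = 0.013989325

0.013989325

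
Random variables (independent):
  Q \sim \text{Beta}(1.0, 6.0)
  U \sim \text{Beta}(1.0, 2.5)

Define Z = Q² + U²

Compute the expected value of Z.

E[Z] = E[Q²] + E[U²]
E[Q²] = Var(Q) + E[Q]² = 0.015306122 + 0.020408163 = 0.035714286
E[U²] = Var(U) + E[U]² = 0.045351474 + 0.081632653 = 0.12698413
E[Z] = 0.035714286 + 0.12698413 = 0.16269841

0.16269841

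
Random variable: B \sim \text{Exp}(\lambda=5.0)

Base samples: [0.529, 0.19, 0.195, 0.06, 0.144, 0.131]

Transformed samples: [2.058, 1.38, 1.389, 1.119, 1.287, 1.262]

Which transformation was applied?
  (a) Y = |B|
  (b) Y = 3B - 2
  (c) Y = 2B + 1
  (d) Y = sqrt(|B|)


Checking option (c) Y = 2B + 1:
  B = 0.529 -> Y = 2.058 ✓
  B = 0.19 -> Y = 1.38 ✓
  B = 0.195 -> Y = 1.389 ✓
All samples match this transformation.

(c) 2B + 1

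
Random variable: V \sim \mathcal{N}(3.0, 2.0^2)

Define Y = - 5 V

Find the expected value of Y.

For Y = -5V:
E[Y] = -5 * E[V]
E[V] = 3.0 = 3
E[Y] = -5 * 3 = -15

-15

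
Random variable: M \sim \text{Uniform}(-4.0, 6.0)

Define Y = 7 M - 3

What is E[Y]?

For Y = 7M - 3:
E[Y] = 7 * E[M] - 3
E[M] = (-4 + 6)/2 = 1
E[Y] = 7 * 1 - 3 = 4

4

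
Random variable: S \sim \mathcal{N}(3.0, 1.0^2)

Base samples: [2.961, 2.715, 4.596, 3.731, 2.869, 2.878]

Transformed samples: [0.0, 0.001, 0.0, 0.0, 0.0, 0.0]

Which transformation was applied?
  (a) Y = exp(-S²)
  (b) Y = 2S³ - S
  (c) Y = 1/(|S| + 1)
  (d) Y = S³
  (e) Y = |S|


Checking option (a) Y = exp(-S²):
  S = 2.961 -> Y = 0.0 ✓
  S = 2.715 -> Y = 0.001 ✓
  S = 4.596 -> Y = 0.0 ✓
All samples match this transformation.

(a) exp(-S²)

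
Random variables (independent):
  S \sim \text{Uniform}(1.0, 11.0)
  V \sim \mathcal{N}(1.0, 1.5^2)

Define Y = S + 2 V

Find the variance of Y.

For independent RVs: Var(aX + bY) = a²Var(X) + b²Var(Y)
Var(S) = 8.3333333
Var(V) = 2.25
Var(Y) = 1²*8.3333333 + 2²*2.25
= 1*8.3333333 + 4*2.25 = 17.333333

17.333333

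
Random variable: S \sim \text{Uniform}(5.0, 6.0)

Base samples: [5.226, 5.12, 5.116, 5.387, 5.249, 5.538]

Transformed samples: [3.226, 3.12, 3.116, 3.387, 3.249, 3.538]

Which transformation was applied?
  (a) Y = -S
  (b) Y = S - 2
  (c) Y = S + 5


Checking option (b) Y = S - 2:
  S = 5.226 -> Y = 3.226 ✓
  S = 5.12 -> Y = 3.12 ✓
  S = 5.116 -> Y = 3.116 ✓
All samples match this transformation.

(b) S - 2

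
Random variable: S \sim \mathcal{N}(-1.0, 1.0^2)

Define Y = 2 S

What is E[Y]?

For Y = 2S:
E[Y] = 2 * E[S]
E[S] = -1.0 = -1
E[Y] = 2 * (-1) = -2

-2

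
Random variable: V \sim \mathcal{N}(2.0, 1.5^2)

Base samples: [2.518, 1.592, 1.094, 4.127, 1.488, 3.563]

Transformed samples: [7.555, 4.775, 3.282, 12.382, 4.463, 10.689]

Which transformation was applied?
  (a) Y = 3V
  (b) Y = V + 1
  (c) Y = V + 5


Checking option (a) Y = 3V:
  V = 2.518 -> Y = 7.555 ✓
  V = 1.592 -> Y = 4.775 ✓
  V = 1.094 -> Y = 3.282 ✓
All samples match this transformation.

(a) 3V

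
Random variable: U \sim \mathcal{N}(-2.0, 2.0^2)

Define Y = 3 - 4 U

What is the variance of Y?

For Y = aU + b: Var(Y) = a² * Var(U)
Var(U) = 2.0^2 = 4
Var(Y) = (-4)² * 4 = 16 * 4 = 64

64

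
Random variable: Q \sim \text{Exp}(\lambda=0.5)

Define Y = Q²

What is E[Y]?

Using E[X²] = Var(X) + (E[X])²:
E[Q] = 2
Var(Q) = 1/0.5^2 = 4
E[Q²] = 4 + 2² = 4 + 4 = 8

8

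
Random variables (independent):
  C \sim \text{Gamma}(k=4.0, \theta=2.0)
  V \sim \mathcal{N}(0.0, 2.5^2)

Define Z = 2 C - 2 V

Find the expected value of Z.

E[Z] = 2*E[C] - 2*E[V]
E[C] = 8
E[V] = 0
E[Z] = 2*8 - 2*0 = 16

16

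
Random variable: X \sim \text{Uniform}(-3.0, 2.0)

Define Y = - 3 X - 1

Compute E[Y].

For Y = -3X - 1:
E[Y] = -3 * E[X] - 1
E[X] = (-3 + 2)/2 = -0.5
E[Y] = -3 * (-0.5) - 1 = 0.5

0.5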